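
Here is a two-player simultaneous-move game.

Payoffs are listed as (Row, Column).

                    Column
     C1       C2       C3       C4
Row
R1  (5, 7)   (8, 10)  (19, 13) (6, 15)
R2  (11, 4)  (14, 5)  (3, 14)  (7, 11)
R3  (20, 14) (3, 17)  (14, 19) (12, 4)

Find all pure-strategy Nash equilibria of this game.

Row against C1: payoffs 5, 11, 20 → best response R3.
Row against C2: payoffs 8, 14, 3 → best response R2.
Row against C3: payoffs 19, 3, 14 → best response R1.
Row against C4: payoffs 6, 7, 12 → best response R3.
Column against R1: payoffs 7, 10, 13, 15 → best response C4.
Column against R2: payoffs 4, 5, 14, 11 → best response C3.
Column against R3: payoffs 14, 17, 19, 4 → best response C3.
No profile is a mutual best response for all players.

none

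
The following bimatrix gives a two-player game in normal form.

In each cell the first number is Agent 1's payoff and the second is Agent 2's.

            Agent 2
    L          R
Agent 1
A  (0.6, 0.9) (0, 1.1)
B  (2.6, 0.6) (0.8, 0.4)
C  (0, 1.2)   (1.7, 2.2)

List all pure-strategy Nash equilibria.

(A, L): Agent 1 can switch to B (0.6 → 2.6). Not NE.
(A, R): Agent 1 can switch to B (0 → 0.8). Not NE.
(B, L): Agent 1 gets 2.6, best alternative 0.6; Agent 2 gets 0.6, best alternative 0.4. No profitable deviation — NE.
(B, R): Agent 1 can switch to C (0.8 → 1.7). Not NE.
(C, L): Agent 1 can switch to A (0 → 0.6). Not NE.
(C, R): Agent 1 gets 1.7, best alternative 0.8; Agent 2 gets 2.2, best alternative 1.2. No profitable deviation — NE.

The pure Nash equilibria are (B, L) and (C, R).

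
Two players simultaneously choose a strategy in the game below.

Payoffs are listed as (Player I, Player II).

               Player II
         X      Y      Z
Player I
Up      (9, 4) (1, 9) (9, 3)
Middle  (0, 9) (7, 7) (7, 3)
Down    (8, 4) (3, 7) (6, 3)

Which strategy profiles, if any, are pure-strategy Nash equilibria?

There is no pure-strategy Nash equilibrium.

Check each profile: it is a Nash equilibrium iff no player can strictly gain by switching unilaterally.
(Up, X): Player II can switch to Y (4 → 9). Not NE.
(Up, Y): Player I can switch to Middle (1 → 7). Not NE.
(Up, Z): Player II can switch to X (3 → 4). Not NE.
(Middle, X): Player I can switch to Up (0 → 9). Not NE.
(Middle, Y): Player II can switch to X (7 → 9). Not NE.
(Middle, Z): Player I can switch to Up (7 → 9). Not NE.
(Down, X): Player I can switch to Up (8 → 9). Not NE.
(Down, Y): Player I can switch to Middle (3 → 7). Not NE.
(Down, Z): Player I can switch to Up (6 → 9). Not NE.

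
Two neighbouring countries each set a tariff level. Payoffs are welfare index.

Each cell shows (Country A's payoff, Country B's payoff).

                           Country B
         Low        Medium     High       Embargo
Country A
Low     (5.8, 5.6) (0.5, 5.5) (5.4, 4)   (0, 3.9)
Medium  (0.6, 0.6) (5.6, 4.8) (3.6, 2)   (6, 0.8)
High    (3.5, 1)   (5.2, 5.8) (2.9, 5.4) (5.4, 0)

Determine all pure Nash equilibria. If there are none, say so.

The pure Nash equilibria are (Low, Low); (Medium, Medium).

(Low, Low): Country A gets 5.8, best alternative 3.5; Country B gets 5.6, best alternative 5.5. No profitable deviation — NE.
(Low, Medium): Country A can switch to Medium (0.5 → 5.6). Not NE.
(Low, High): Country B can switch to Low (4 → 5.6). Not NE.
(Low, Embargo): Country A can switch to Medium (0 → 6). Not NE.
(Medium, Low): Country A can switch to Low (0.6 → 5.8). Not NE.
(Medium, Medium): Country A gets 5.6, best alternative 5.2; Country B gets 4.8, best alternative 2. No profitable deviation — NE.
(Medium, High): Country A can switch to Low (3.6 → 5.4). Not NE.
(Medium, Embargo): Country B can switch to Medium (0.8 → 4.8). Not NE.
(High, Low): Country A can switch to Low (3.5 → 5.8). Not NE.
(High, Medium): Country A can switch to Medium (5.2 → 5.6). Not NE.
(High, High): Country A can switch to Low (2.9 → 5.4). Not NE.
(High, Embargo): Country A can switch to Medium (5.4 → 6). Not NE.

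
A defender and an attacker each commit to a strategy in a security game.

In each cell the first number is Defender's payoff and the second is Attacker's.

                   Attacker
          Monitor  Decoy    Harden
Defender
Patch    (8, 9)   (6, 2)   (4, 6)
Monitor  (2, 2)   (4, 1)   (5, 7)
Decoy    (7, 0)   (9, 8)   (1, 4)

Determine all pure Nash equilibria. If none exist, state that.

The pure Nash equilibria are (Patch, Monitor); (Monitor, Harden); (Decoy, Decoy).

Check each profile: it is a Nash equilibrium iff no player can strictly gain by switching unilaterally.
(Patch, Monitor): Defender gets 8, best alternative 7; Attacker gets 9, best alternative 6. No profitable deviation — NE.
(Patch, Decoy): Defender can switch to Decoy (6 → 9). Not NE.
(Patch, Harden): Defender can switch to Monitor (4 → 5). Not NE.
(Monitor, Monitor): Defender can switch to Patch (2 → 8). Not NE.
(Monitor, Decoy): Defender can switch to Patch (4 → 6). Not NE.
(Monitor, Harden): Defender gets 5, best alternative 4; Attacker gets 7, best alternative 2. No profitable deviation — NE.
(Decoy, Monitor): Defender can switch to Patch (7 → 8). Not NE.
(Decoy, Decoy): Defender gets 9, best alternative 6; Attacker gets 8, best alternative 4. No profitable deviation — NE.
(Decoy, Harden): Defender can switch to Patch (1 → 4). Not NE.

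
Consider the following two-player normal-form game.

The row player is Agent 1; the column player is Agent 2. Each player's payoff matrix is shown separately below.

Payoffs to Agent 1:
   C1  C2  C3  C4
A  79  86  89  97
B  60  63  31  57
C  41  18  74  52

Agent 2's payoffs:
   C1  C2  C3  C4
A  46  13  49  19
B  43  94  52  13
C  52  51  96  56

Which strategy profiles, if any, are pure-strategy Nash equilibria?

Agent 1 against C1: payoffs 79, 60, 41 → best response A.
Agent 1 against C2: payoffs 86, 63, 18 → best response A.
Agent 1 against C3: payoffs 89, 31, 74 → best response A.
Agent 1 against C4: payoffs 97, 57, 52 → best response A.
Agent 2 against A: payoffs 46, 13, 49, 19 → best response C3.
Agent 2 against B: payoffs 43, 94, 52, 13 → best response C2.
Agent 2 against C: payoffs 52, 51, 96, 56 → best response C3.
Mutual best responses: (A, C3).

Pure NE: (A, C3)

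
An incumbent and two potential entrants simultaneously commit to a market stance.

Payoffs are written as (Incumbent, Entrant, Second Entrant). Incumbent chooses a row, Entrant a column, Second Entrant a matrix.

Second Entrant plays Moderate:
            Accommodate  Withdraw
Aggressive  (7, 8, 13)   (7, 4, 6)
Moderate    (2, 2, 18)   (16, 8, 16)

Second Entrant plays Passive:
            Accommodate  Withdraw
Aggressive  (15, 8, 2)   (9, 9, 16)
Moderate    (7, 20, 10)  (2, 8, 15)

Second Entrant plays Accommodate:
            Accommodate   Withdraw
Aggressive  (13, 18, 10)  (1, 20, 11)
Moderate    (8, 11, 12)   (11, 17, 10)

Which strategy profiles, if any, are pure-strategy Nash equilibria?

Mark each player's best response to every combination of opponents' strategies; a profile where every player is best-responding is a pure Nash equilibrium.
Incumbent against (Accommodate, Moderate): payoffs 7, 2 → best response Aggressive.
Incumbent against (Accommodate, Passive): payoffs 15, 7 → best response Aggressive.
Incumbent against (Accommodate, Accommodate): payoffs 13, 8 → best response Aggressive.
Incumbent against (Withdraw, Moderate): payoffs 7, 16 → best response Moderate.
Incumbent against (Withdraw, Passive): payoffs 9, 2 → best response Aggressive.
Incumbent against (Withdraw, Accommodate): payoffs 1, 11 → best response Moderate.
Entrant against (Aggressive, Moderate): payoffs 8, 4 → best response Accommodate.
Entrant against (Aggressive, Passive): payoffs 8, 9 → best response Withdraw.
Entrant against (Aggressive, Accommodate): payoffs 18, 20 → best response Withdraw.
Entrant against (Moderate, Moderate): payoffs 2, 8 → best response Withdraw.
Entrant against (Moderate, Passive): payoffs 20, 8 → best response Accommodate.
Entrant against (Moderate, Accommodate): payoffs 11, 17 → best response Withdraw.
Second Entrant against (Aggressive, Accommodate): payoffs 13, 2, 10 → best response Moderate.
Second Entrant against (Aggressive, Withdraw): payoffs 6, 16, 11 → best response Passive.
Second Entrant against (Moderate, Accommodate): payoffs 18, 10, 12 → best response Moderate.
Second Entrant against (Moderate, Withdraw): payoffs 16, 15, 10 → best response Moderate.
Mutual best responses: (Aggressive, Accommodate, Moderate); (Aggressive, Withdraw, Passive); (Moderate, Withdraw, Moderate).

Pure-strategy Nash equilibria: (Aggressive, Accommodate, Moderate); (Aggressive, Withdraw, Passive); (Moderate, Withdraw, Moderate)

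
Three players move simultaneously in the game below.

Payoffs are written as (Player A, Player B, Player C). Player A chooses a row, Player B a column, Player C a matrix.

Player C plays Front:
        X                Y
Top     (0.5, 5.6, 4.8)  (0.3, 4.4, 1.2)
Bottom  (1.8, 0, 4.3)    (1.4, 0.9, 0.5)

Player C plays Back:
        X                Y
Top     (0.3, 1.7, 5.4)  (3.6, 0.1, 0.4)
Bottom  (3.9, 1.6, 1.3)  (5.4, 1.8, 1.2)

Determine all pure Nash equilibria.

(Bottom, Y, Back)

Check each profile: it is a Nash equilibrium iff no player can strictly gain by switching unilaterally.
(Top, X, Front): Player A can switch to Bottom (0.5 → 1.8). Not NE.
(Top, X, Back): Player A can switch to Bottom (0.3 → 3.9). Not NE.
(Top, Y, Front): Player A can switch to Bottom (0.3 → 1.4). Not NE.
(Top, Y, Back): Player A can switch to Bottom (3.6 → 5.4). Not NE.
(Bottom, X, Front): Player B can switch to Y (0 → 0.9). Not NE.
(Bottom, X, Back): Player B can switch to Y (1.6 → 1.8). Not NE.
(Bottom, Y, Back): Player A gets 5.4, best alternative 3.6; Player B gets 1.8, best alternative 1.6; Player C gets 1.2, best alternative 0.5. No profitable deviation — NE.
(The remaining 1 profile has a profitable deviation by the same check.)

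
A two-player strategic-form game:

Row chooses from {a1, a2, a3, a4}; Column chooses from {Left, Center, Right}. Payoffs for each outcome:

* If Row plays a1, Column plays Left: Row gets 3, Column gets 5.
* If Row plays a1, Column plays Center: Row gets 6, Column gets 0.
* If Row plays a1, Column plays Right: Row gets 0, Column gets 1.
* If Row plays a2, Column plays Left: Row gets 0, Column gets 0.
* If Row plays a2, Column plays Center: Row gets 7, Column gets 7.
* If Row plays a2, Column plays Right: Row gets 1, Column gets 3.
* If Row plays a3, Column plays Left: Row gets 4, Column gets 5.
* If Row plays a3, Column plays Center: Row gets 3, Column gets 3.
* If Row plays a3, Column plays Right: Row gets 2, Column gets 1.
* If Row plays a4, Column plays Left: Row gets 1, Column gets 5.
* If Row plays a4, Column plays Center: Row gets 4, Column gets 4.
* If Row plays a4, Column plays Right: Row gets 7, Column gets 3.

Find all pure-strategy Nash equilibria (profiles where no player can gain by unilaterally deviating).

The pure Nash equilibria are (a2, Center) and (a3, Left).

Row against Left: payoffs 3, 0, 4, 1 → best response a3.
Row against Center: payoffs 6, 7, 3, 4 → best response a2.
Row against Right: payoffs 0, 1, 2, 7 → best response a4.
Column against a1: payoffs 5, 0, 1 → best response Left.
Column against a2: payoffs 0, 7, 3 → best response Center.
Column against a3: payoffs 5, 3, 1 → best response Left.
Column against a4: payoffs 5, 4, 3 → best response Left.
Mutual best responses: (a2, Center); (a3, Left).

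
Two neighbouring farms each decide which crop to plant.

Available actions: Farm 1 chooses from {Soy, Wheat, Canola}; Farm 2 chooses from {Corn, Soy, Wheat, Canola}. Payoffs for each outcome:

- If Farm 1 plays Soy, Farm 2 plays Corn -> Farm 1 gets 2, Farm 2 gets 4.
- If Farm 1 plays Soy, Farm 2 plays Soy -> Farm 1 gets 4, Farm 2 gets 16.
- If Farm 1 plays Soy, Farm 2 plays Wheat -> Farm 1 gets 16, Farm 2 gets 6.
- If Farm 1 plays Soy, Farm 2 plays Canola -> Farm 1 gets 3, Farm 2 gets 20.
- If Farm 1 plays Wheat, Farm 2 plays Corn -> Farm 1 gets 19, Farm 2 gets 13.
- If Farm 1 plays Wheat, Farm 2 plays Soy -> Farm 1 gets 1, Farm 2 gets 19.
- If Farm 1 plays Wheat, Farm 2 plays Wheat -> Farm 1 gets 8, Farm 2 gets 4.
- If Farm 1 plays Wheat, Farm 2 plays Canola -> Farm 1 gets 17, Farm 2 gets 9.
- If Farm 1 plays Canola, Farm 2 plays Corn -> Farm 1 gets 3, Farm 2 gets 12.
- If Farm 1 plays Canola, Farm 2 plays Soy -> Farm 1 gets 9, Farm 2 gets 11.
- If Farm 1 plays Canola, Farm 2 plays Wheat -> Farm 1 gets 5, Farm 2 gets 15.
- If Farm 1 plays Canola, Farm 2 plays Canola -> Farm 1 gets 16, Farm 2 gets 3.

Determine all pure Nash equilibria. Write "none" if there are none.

No pure-strategy Nash equilibrium.

(Soy, Corn): Farm 1 can switch to Wheat (2 → 19). Not NE.
(Soy, Soy): Farm 1 can switch to Canola (4 → 9). Not NE.
(Soy, Wheat): Farm 2 can switch to Soy (6 → 16). Not NE.
(Soy, Canola): Farm 1 can switch to Wheat (3 → 17). Not NE.
(Wheat, Corn): Farm 2 can switch to Soy (13 → 19). Not NE.
(Wheat, Soy): Farm 1 can switch to Soy (1 → 4). Not NE.
(Wheat, Wheat): Farm 1 can switch to Soy (8 → 16). Not NE.
(Wheat, Canola): Farm 2 can switch to Corn (9 → 13). Not NE.
(Canola, Corn): Farm 1 can switch to Wheat (3 → 19). Not NE.
(Canola, Soy): Farm 2 can switch to Corn (11 → 12). Not NE.
(Canola, Wheat): Farm 1 can switch to Soy (5 → 16). Not NE.
(Canola, Canola): Farm 1 can switch to Wheat (16 → 17). Not NE.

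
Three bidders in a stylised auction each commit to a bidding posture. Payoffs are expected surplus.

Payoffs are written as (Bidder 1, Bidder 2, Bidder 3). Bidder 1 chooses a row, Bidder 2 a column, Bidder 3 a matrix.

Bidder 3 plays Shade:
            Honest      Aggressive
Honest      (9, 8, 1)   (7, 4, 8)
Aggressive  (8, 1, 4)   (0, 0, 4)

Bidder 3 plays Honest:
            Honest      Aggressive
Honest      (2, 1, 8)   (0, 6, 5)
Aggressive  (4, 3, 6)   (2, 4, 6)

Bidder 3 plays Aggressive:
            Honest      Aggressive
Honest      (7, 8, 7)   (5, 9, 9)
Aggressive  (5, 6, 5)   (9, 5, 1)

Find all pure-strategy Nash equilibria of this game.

Pure NE: (Aggressive, Aggressive, Honest)

Bidder 1 against (Honest, Shade): payoffs 9, 8 → best response Honest.
Bidder 1 against (Honest, Honest): payoffs 2, 4 → best response Aggressive.
Bidder 1 against (Honest, Aggressive): payoffs 7, 5 → best response Honest.
Bidder 1 against (Aggressive, Shade): payoffs 7, 0 → best response Honest.
Bidder 1 against (Aggressive, Honest): payoffs 0, 2 → best response Aggressive.
Bidder 1 against (Aggressive, Aggressive): payoffs 5, 9 → best response Aggressive.
Bidder 2 against (Honest, Shade): payoffs 8, 4 → best response Honest.
Bidder 2 against (Honest, Honest): payoffs 1, 6 → best response Aggressive.
Bidder 2 against (Honest, Aggressive): payoffs 8, 9 → best response Aggressive.
Bidder 2 against (Aggressive, Shade): payoffs 1, 0 → best response Honest.
Bidder 2 against (Aggressive, Honest): payoffs 3, 4 → best response Aggressive.
Bidder 2 against (Aggressive, Aggressive): payoffs 6, 5 → best response Honest.
Bidder 3 against (Honest, Honest): payoffs 1, 8, 7 → best response Honest.
Bidder 3 against (Honest, Aggressive): payoffs 8, 5, 9 → best response Aggressive.
Bidder 3 against (Aggressive, Honest): payoffs 4, 6, 5 → best response Honest.
Bidder 3 against (Aggressive, Aggressive): payoffs 4, 6, 1 → best response Honest.
Mutual best responses: (Aggressive, Aggressive, Honest).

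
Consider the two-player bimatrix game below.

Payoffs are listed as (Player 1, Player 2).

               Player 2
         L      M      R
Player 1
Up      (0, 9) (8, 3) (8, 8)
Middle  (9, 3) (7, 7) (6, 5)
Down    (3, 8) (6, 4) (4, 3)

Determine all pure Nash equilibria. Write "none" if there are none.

(Up, L): Player 1 can switch to Middle (0 → 9). Not NE.
(Up, M): Player 2 can switch to L (3 → 9). Not NE.
(Up, R): Player 2 can switch to L (8 → 9). Not NE.
(Middle, L): Player 2 can switch to M (3 → 7). Not NE.
(Middle, M): Player 1 can switch to Up (7 → 8). Not NE.
(Middle, R): Player 1 can switch to Up (6 → 8). Not NE.
(Down, L): Player 1 can switch to Middle (3 → 9). Not NE.
(Down, M): Player 1 can switch to Up (6 → 8). Not NE.
(Down, R): Player 1 can switch to Up (4 → 8). Not NE.

This game has no pure Nash equilibrium.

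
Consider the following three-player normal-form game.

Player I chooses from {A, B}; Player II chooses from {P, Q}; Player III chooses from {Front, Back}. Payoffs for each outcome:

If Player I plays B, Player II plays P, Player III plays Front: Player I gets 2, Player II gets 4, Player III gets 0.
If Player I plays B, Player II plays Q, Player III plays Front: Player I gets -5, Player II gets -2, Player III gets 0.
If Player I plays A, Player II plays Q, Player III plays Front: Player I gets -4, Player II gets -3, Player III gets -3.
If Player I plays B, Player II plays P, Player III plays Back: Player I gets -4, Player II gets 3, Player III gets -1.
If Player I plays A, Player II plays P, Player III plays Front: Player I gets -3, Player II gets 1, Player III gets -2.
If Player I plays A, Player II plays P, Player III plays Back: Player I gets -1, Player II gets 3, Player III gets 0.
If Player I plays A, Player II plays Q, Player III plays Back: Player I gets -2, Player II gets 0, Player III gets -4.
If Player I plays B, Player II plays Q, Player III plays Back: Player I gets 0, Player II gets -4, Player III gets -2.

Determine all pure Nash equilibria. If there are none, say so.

Pure-strategy Nash equilibria: (A, P, Back) and (B, P, Front)

For each strategy profile, look for a profitable unilateral deviation.
(A, P, Front): Player I can switch to B (-3 → 2). Not NE.
(A, P, Back): Player I gets -1, best alternative -4; Player II gets 3, best alternative 0; Player III gets 0, best alternative -2. No profitable deviation — NE.
(A, Q, Front): Player II can switch to P (-3 → 1). Not NE.
(A, Q, Back): Player I can switch to B (-2 → 0). Not NE.
(B, P, Front): Player I gets 2, best alternative -3; Player II gets 4, best alternative -2; Player III gets 0, best alternative -1. No profitable deviation — NE.
(B, P, Back): Player I can switch to A (-4 → -1). Not NE.
(B, Q, Front): Player I can switch to A (-5 → -4). Not NE.
(B, Q, Back): Player II can switch to P (-4 → 3). Not NE.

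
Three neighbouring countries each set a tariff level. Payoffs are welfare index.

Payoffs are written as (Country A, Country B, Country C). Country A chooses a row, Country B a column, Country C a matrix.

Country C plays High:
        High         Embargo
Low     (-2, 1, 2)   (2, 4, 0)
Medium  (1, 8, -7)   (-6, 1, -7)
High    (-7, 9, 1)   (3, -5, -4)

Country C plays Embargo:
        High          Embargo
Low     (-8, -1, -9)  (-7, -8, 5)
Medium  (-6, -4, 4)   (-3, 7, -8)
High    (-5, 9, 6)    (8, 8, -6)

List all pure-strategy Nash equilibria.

Country A against (High, High): payoffs -2, 1, -7 → best response Medium.
Country A against (High, Embargo): payoffs -8, -6, -5 → best response High.
Country A against (Embargo, High): payoffs 2, -6, 3 → best response High.
Country A against (Embargo, Embargo): payoffs -7, -3, 8 → best response High.
Country B against (Low, High): payoffs 1, 4 → best response Embargo.
Country B against (Low, Embargo): payoffs -1, -8 → best response High.
Country B against (Medium, High): payoffs 8, 1 → best response High.
Country B against (Medium, Embargo): payoffs -4, 7 → best response Embargo.
Country B against (High, High): payoffs 9, -5 → best response High.
Country B against (High, Embargo): payoffs 9, 8 → best response High.
Country C against (Low, High): payoffs 2, -9 → best response High.
Country C against (Low, Embargo): payoffs 0, 5 → best response Embargo.
Country C against (Medium, High): payoffs -7, 4 → best response Embargo.
Country C against (Medium, Embargo): payoffs -7, -8 → best response High.
Country C against (High, High): payoffs 1, 6 → best response Embargo.
Country C against (High, Embargo): payoffs -4, -6 → best response High.
Mutual best responses: (High, High, Embargo).

(High, High, Embargo)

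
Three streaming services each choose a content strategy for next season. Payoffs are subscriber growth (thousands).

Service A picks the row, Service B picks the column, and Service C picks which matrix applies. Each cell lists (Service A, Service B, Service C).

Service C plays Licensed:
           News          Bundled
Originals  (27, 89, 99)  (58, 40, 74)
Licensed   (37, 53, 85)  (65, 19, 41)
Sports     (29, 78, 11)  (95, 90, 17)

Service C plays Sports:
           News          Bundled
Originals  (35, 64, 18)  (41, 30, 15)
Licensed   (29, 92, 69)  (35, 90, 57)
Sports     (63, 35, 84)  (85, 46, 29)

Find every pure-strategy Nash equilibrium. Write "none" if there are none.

(Licensed, News, Licensed); (Sports, Bundled, Sports)

Service A against (News, Licensed): payoffs 27, 37, 29 → best response Licensed.
Service A against (News, Sports): payoffs 35, 29, 63 → best response Sports.
Service A against (Bundled, Licensed): payoffs 58, 65, 95 → best response Sports.
Service A against (Bundled, Sports): payoffs 41, 35, 85 → best response Sports.
Service B against (Originals, Licensed): payoffs 89, 40 → best response News.
Service B against (Originals, Sports): payoffs 64, 30 → best response News.
Service B against (Licensed, Licensed): payoffs 53, 19 → best response News.
Service B against (Licensed, Sports): payoffs 92, 90 → best response News.
Service B against (Sports, Licensed): payoffs 78, 90 → best response Bundled.
Service B against (Sports, Sports): payoffs 35, 46 → best response Bundled.
Service C against (Originals, News): payoffs 99, 18 → best response Licensed.
Service C against (Originals, Bundled): payoffs 74, 15 → best response Licensed.
Service C against (Licensed, News): payoffs 85, 69 → best response Licensed.
Service C against (Licensed, Bundled): payoffs 41, 57 → best response Sports.
Service C against (Sports, News): payoffs 11, 84 → best response Sports.
Service C against (Sports, Bundled): payoffs 17, 29 → best response Sports.
Mutual best responses: (Licensed, News, Licensed); (Sports, Bundled, Sports).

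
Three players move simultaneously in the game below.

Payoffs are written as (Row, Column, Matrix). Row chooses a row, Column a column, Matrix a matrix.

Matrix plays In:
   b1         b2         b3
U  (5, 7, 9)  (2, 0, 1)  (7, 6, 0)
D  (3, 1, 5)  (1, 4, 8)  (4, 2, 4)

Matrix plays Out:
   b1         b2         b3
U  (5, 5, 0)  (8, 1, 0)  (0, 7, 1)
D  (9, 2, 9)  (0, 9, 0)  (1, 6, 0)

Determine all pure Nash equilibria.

(U, b1, In)

Row against (b1, In): payoffs 5, 3 → best response U.
Row against (b1, Out): payoffs 5, 9 → best response D.
Row against (b2, In): payoffs 2, 1 → best response U.
Row against (b2, Out): payoffs 8, 0 → best response U.
Row against (b3, In): payoffs 7, 4 → best response U.
Row against (b3, Out): payoffs 0, 1 → best response D.
Column against (U, In): payoffs 7, 0, 6 → best response b1.
Column against (U, Out): payoffs 5, 1, 7 → best response b3.
Column against (D, In): payoffs 1, 4, 2 → best response b2.
Column against (D, Out): payoffs 2, 9, 6 → best response b2.
Matrix against (U, b1): payoffs 9, 0 → best response In.
Matrix against (U, b2): payoffs 1, 0 → best response In.
Matrix against (U, b3): payoffs 0, 1 → best response Out.
Matrix against (D, b1): payoffs 5, 9 → best response Out.
Matrix against (D, b2): payoffs 8, 0 → best response In.
Matrix against (D, b3): payoffs 4, 0 → best response In.
Mutual best responses: (U, b1, In).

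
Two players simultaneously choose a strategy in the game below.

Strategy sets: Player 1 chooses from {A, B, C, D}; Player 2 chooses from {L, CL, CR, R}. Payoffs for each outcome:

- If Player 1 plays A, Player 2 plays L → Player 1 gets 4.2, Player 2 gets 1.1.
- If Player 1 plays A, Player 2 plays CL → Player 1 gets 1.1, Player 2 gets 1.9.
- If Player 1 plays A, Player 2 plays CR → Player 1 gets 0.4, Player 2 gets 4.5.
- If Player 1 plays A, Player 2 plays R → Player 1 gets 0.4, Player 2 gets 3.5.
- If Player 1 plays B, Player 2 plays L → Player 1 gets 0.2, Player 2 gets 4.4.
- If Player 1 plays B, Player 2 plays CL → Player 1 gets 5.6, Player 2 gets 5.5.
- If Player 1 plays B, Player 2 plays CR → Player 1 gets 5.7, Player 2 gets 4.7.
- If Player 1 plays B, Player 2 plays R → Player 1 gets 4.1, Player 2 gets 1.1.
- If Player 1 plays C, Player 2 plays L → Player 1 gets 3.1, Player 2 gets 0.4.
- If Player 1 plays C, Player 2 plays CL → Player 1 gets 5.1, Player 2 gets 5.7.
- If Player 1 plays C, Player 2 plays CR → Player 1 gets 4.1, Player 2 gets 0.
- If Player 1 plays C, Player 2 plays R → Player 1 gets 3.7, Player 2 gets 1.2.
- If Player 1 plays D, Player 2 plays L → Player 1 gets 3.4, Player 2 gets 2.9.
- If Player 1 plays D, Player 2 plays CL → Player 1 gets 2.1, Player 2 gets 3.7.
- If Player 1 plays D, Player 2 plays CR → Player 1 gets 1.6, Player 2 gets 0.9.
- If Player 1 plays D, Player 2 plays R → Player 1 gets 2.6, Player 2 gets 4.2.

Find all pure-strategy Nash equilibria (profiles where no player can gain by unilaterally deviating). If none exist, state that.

Pure NE: (B, CL)

Player 1 against L: payoffs 4.2, 0.2, 3.1, 3.4 → best response A.
Player 1 against CL: payoffs 1.1, 5.6, 5.1, 2.1 → best response B.
Player 1 against CR: payoffs 0.4, 5.7, 4.1, 1.6 → best response B.
Player 1 against R: payoffs 0.4, 4.1, 3.7, 2.6 → best response B.
Player 2 against A: payoffs 1.1, 1.9, 4.5, 3.5 → best response CR.
Player 2 against B: payoffs 4.4, 5.5, 4.7, 1.1 → best response CL.
Player 2 against C: payoffs 0.4, 5.7, 0, 1.2 → best response CL.
Player 2 against D: payoffs 2.9, 3.7, 0.9, 4.2 → best response R.
Mutual best responses: (B, CL).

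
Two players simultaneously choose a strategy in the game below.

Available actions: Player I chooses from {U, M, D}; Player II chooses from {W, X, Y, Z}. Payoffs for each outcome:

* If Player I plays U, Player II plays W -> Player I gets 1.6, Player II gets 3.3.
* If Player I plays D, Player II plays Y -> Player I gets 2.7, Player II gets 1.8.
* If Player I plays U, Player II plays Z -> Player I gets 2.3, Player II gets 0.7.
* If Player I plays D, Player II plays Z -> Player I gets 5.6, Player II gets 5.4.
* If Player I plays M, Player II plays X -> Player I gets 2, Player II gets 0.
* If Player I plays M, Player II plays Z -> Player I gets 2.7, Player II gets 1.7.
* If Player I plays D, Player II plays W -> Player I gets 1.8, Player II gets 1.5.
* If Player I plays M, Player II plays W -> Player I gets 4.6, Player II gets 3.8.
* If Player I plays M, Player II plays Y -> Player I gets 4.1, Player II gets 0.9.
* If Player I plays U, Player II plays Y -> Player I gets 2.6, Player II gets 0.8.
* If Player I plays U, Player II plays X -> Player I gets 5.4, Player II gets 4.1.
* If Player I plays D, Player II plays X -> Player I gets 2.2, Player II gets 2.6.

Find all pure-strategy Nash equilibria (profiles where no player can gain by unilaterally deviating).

(U, X) and (M, W) and (D, Z)

(U, W): Player I can switch to M (1.6 → 4.6). Not NE.
(U, X): Player I gets 5.4, best alternative 2.2; Player II gets 4.1, best alternative 3.3. No profitable deviation — NE.
(U, Y): Player I can switch to M (2.6 → 4.1). Not NE.
(U, Z): Player I can switch to M (2.3 → 2.7). Not NE.
(M, W): Player I gets 4.6, best alternative 1.8; Player II gets 3.8, best alternative 1.7. No profitable deviation — NE.
(M, X): Player I can switch to U (2 → 5.4). Not NE.
(M, Y): Player II can switch to W (0.9 → 3.8). Not NE.
(M, Z): Player I can switch to D (2.7 → 5.6). Not NE.
(D, Z): Player I gets 5.6, best alternative 2.7; Player II gets 5.4, best alternative 2.6. No profitable deviation — NE.
(The remaining 3 profiles each have a profitable deviation by the same check.)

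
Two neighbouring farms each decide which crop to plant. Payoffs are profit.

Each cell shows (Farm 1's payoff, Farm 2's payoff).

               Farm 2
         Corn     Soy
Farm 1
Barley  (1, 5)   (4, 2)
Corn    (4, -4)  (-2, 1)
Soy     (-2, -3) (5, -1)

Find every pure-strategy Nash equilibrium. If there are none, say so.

Pure NE: (Soy, Soy)

Farm 1 against Corn: payoffs 1, 4, -2 → best response Corn.
Farm 1 against Soy: payoffs 4, -2, 5 → best response Soy.
Farm 2 against Barley: payoffs 5, 2 → best response Corn.
Farm 2 against Corn: payoffs -4, 1 → best response Soy.
Farm 2 against Soy: payoffs -3, -1 → best response Soy.
Mutual best responses: (Soy, Soy).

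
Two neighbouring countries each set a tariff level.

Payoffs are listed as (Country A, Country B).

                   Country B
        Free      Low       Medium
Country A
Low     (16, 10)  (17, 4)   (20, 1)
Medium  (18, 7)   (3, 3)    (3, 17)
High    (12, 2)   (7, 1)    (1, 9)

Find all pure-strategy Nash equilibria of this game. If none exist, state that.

There is no pure-strategy Nash equilibrium.

Country A against Free: payoffs 16, 18, 12 → best response Medium.
Country A against Low: payoffs 17, 3, 7 → best response Low.
Country A against Medium: payoffs 20, 3, 1 → best response Low.
Country B against Low: payoffs 10, 4, 1 → best response Free.
Country B against Medium: payoffs 7, 3, 17 → best response Medium.
Country B against High: payoffs 2, 1, 9 → best response Medium.
No profile is a mutual best response for all players.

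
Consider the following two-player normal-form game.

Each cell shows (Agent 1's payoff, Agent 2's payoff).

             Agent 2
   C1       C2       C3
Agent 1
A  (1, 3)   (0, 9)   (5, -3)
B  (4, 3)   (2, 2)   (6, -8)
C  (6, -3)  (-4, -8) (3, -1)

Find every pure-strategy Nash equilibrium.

Agent 1 against C1: payoffs 1, 4, 6 → best response C.
Agent 1 against C2: payoffs 0, 2, -4 → best response B.
Agent 1 against C3: payoffs 5, 6, 3 → best response B.
Agent 2 against A: payoffs 3, 9, -3 → best response C2.
Agent 2 against B: payoffs 3, 2, -8 → best response C1.
Agent 2 against C: payoffs -3, -8, -1 → best response C3.
No profile is a mutual best response for all players.

No pure-strategy Nash equilibrium.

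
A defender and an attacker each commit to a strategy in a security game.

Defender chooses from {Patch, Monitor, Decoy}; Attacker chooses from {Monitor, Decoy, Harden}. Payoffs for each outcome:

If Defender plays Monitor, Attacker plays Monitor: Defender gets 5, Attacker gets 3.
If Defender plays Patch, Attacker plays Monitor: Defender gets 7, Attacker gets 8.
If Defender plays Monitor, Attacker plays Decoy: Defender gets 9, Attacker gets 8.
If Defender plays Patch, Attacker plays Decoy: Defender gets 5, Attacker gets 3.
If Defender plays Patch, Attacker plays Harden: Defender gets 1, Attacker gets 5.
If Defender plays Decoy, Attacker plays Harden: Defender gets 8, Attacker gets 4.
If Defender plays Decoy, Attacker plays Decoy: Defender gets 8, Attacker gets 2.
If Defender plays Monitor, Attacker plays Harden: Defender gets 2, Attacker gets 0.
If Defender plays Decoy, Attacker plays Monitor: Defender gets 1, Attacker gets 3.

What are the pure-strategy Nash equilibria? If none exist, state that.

(Patch, Monitor): Defender gets 7, best alternative 5; Attacker gets 8, best alternative 5. No profitable deviation — NE.
(Patch, Decoy): Defender can switch to Monitor (5 → 9). Not NE.
(Patch, Harden): Defender can switch to Monitor (1 → 2). Not NE.
(Monitor, Monitor): Defender can switch to Patch (5 → 7). Not NE.
(Monitor, Decoy): Defender gets 9, best alternative 8; Attacker gets 8, best alternative 3. No profitable deviation — NE.
(Monitor, Harden): Defender can switch to Decoy (2 → 8). Not NE.
(Decoy, Monitor): Defender can switch to Patch (1 → 7). Not NE.
(Decoy, Decoy): Defender can switch to Monitor (8 → 9). Not NE.
(Decoy, Harden): Defender gets 8, best alternative 2; Attacker gets 4, best alternative 3. No profitable deviation — NE.

(Patch, Monitor) and (Monitor, Decoy) and (Decoy, Harden)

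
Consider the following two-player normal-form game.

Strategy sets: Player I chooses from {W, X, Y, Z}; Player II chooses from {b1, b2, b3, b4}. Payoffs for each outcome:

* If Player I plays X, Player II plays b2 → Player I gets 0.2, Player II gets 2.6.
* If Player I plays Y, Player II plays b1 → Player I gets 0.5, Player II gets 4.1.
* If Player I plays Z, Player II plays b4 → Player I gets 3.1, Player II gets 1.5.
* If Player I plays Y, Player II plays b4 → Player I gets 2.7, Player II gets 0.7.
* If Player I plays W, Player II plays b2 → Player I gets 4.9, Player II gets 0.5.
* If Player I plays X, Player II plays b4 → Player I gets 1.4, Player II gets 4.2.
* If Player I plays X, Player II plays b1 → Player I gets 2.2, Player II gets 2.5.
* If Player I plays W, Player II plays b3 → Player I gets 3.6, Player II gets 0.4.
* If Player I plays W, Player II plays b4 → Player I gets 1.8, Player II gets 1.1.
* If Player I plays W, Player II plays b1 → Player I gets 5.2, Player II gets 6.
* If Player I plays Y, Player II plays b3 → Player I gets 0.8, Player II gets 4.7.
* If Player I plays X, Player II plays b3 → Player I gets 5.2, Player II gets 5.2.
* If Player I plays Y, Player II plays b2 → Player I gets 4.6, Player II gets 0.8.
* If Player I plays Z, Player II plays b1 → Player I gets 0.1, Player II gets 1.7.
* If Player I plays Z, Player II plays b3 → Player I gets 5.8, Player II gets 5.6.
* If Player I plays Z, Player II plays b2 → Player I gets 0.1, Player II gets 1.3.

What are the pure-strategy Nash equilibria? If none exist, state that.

Pure-strategy Nash equilibria: (W, b1), (Z, b3)

(W, b1): Player I gets 5.2, best alternative 2.2; Player II gets 6, best alternative 1.1. No profitable deviation — NE.
(W, b2): Player II can switch to b1 (0.5 → 6). Not NE.
(W, b3): Player I can switch to X (3.6 → 5.2). Not NE.
(W, b4): Player I can switch to Y (1.8 → 2.7). Not NE.
(X, b1): Player I can switch to W (2.2 → 5.2). Not NE.
(X, b2): Player I can switch to W (0.2 → 4.9). Not NE.
(X, b3): Player I can switch to Z (5.2 → 5.8). Not NE.
(X, b4): Player I can switch to W (1.4 → 1.8). Not NE.
(Y, b1): Player I can switch to W (0.5 → 5.2). Not NE.
(Y, b2): Player I can switch to W (4.6 → 4.9). Not NE.
(Y, b3): Player I can switch to W (0.8 → 3.6). Not NE.
(Y, b4): Player I can switch to Z (2.7 → 3.1). Not NE.
(Z, b1): Player I can switch to W (0.1 → 5.2). Not NE.
(Z, b3): Player I gets 5.8, best alternative 5.2; Player II gets 5.6, best alternative 1.7. No profitable deviation — NE.
(The remaining 2 profiles each have a profitable deviation by the same check.)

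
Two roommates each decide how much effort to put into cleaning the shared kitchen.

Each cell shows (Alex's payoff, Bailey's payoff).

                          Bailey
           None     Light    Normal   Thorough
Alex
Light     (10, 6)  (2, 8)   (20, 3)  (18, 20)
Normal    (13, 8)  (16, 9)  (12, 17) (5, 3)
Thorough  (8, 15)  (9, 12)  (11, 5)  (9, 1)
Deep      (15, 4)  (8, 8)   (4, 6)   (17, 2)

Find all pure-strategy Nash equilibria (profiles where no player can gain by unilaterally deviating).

Mark each player's best response to every combination of opponents' strategies; a profile where every player is best-responding is a pure Nash equilibrium.
Alex against None: payoffs 10, 13, 8, 15 → best response Deep.
Alex against Light: payoffs 2, 16, 9, 8 → best response Normal.
Alex against Normal: payoffs 20, 12, 11, 4 → best response Light.
Alex against Thorough: payoffs 18, 5, 9, 17 → best response Light.
Bailey against Light: payoffs 6, 8, 3, 20 → best response Thorough.
Bailey against Normal: payoffs 8, 9, 17, 3 → best response Normal.
Bailey against Thorough: payoffs 15, 12, 5, 1 → best response None.
Bailey against Deep: payoffs 4, 8, 6, 2 → best response Light.
Mutual best responses: (Light, Thorough).

Pure NE: (Light, Thorough)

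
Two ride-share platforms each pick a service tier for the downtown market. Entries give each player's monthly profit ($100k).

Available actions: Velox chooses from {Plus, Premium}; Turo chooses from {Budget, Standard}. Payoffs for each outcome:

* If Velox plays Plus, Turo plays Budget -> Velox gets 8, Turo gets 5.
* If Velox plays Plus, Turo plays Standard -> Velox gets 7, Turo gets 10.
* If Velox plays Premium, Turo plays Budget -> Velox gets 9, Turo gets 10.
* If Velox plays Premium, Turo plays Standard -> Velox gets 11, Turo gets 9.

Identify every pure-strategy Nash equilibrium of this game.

Pure NE: (Premium, Budget)

(Plus, Budget): Velox can switch to Premium (8 → 9). Not NE.
(Plus, Standard): Velox can switch to Premium (7 → 11). Not NE.
(Premium, Budget): Velox gets 9, best alternative 8; Turo gets 10, best alternative 9. No profitable deviation — NE.
(Premium, Standard): Turo can switch to Budget (9 → 10). Not NE.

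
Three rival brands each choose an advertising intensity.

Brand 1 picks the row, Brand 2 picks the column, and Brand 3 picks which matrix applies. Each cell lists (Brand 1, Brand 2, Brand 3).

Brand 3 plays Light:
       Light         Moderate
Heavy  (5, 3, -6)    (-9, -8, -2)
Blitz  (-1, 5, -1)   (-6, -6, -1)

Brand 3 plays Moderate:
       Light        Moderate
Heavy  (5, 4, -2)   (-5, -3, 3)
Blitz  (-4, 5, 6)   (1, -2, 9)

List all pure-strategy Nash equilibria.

The unique pure-strategy Nash equilibrium is (Heavy, Light, Moderate).

(Heavy, Light, Light): Brand 3 can switch to Moderate (-6 → -2). Not NE.
(Heavy, Light, Moderate): Brand 1 gets 5, best alternative -4; Brand 2 gets 4, best alternative -3; Brand 3 gets -2, best alternative -6. No profitable deviation — NE.
(Heavy, Moderate, Light): Brand 1 can switch to Blitz (-9 → -6). Not NE.
(Heavy, Moderate, Moderate): Brand 1 can switch to Blitz (-5 → 1). Not NE.
(Blitz, Light, Light): Brand 1 can switch to Heavy (-1 → 5). Not NE.
(Blitz, Light, Moderate): Brand 1 can switch to Heavy (-4 → 5). Not NE.
(Blitz, Moderate, Light): Brand 2 can switch to Light (-6 → 5). Not NE.
(The remaining 1 profile has a profitable deviation by the same check.)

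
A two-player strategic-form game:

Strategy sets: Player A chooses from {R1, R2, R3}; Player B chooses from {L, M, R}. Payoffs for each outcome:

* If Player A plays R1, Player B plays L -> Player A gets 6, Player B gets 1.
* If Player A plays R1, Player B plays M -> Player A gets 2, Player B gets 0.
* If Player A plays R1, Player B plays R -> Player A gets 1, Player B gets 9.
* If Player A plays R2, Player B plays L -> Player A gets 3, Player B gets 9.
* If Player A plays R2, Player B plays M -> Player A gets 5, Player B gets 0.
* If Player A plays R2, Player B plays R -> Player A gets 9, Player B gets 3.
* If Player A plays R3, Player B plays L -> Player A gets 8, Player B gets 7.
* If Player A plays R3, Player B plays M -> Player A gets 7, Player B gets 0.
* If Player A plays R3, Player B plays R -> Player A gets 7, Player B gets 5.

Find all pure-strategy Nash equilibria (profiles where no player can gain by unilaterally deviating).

For each strategy profile, look for a profitable unilateral deviation.
(R1, L): Player A can switch to R3 (6 → 8). Not NE.
(R1, M): Player A can switch to R2 (2 → 5). Not NE.
(R1, R): Player A can switch to R2 (1 → 9). Not NE.
(R2, L): Player A can switch to R1 (3 → 6). Not NE.
(R2, M): Player A can switch to R3 (5 → 7). Not NE.
(R2, R): Player B can switch to L (3 → 9). Not NE.
(R3, L): Player A gets 8, best alternative 6; Player B gets 7, best alternative 5. No profitable deviation — NE.
(R3, M): Player B can switch to L (0 → 7). Not NE.
(R3, R): Player A can switch to R2 (7 → 9). Not NE.

The unique pure-strategy Nash equilibrium is (R3, L).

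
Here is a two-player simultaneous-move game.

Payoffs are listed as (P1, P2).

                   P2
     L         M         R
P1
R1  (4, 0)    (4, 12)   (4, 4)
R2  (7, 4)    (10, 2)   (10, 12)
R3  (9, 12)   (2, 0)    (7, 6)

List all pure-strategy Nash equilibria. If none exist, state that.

For each player, find the best response to each opponent profile; mutual best responses are the pure NE.
P1 against L: payoffs 4, 7, 9 → best response R3.
P1 against M: payoffs 4, 10, 2 → best response R2.
P1 against R: payoffs 4, 10, 7 → best response R2.
P2 against R1: payoffs 0, 12, 4 → best response M.
P2 against R2: payoffs 4, 2, 12 → best response R.
P2 against R3: payoffs 12, 0, 6 → best response L.
Mutual best responses: (R2, R); (R3, L).

The pure Nash equilibria are (R2, R); (R3, L).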